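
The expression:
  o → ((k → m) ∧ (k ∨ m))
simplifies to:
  m ∨ ¬o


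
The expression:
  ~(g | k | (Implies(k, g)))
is never true.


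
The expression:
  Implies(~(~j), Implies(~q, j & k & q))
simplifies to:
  q | ~j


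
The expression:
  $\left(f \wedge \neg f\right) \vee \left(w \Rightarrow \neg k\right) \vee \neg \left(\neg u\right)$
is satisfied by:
  {u: True, w: False, k: False}
  {w: False, k: False, u: False}
  {u: True, k: True, w: False}
  {k: True, w: False, u: False}
  {u: True, w: True, k: False}
  {w: True, u: False, k: False}
  {u: True, k: True, w: True}


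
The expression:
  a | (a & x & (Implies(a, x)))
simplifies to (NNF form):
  a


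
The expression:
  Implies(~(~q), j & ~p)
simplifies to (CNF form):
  (j | ~q) & (~p | ~q)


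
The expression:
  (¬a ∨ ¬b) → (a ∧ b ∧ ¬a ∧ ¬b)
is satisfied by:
  {a: True, b: True}


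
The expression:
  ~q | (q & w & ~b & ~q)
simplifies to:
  ~q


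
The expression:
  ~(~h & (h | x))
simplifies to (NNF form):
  h | ~x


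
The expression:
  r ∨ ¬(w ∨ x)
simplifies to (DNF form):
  r ∨ (¬w ∧ ¬x)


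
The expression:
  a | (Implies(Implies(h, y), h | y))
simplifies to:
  a | h | y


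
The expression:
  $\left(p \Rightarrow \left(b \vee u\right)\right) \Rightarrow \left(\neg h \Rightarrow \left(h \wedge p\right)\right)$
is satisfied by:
  {h: True, p: True, u: False, b: False}
  {h: True, u: False, b: False, p: False}
  {h: True, p: True, b: True, u: False}
  {h: True, b: True, u: False, p: False}
  {h: True, p: True, u: True, b: False}
  {h: True, u: True, b: False, p: False}
  {h: True, p: True, b: True, u: True}
  {h: True, b: True, u: True, p: False}
  {p: True, u: False, b: False, h: False}


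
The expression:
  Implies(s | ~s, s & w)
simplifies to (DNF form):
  s & w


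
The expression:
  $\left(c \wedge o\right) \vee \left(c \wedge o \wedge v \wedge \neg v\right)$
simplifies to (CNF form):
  $c \wedge o$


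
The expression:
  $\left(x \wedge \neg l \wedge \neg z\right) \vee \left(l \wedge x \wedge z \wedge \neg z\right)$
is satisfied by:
  {x: True, z: False, l: False}


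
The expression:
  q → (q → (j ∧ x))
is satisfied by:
  {j: True, x: True, q: False}
  {j: True, x: False, q: False}
  {x: True, j: False, q: False}
  {j: False, x: False, q: False}
  {q: True, j: True, x: True}


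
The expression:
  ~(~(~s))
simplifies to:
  ~s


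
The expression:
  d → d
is always true.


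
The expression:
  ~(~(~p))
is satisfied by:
  {p: False}


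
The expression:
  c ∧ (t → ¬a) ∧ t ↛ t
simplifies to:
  False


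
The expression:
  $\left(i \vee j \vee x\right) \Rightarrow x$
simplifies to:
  $x \vee \left(\neg i \wedge \neg j\right)$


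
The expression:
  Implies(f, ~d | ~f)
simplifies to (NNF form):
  ~d | ~f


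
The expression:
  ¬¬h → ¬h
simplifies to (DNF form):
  ¬h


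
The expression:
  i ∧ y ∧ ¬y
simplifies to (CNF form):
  False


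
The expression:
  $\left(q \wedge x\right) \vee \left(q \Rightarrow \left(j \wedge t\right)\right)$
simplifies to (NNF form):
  $x \vee \left(j \wedge t\right) \vee \neg q$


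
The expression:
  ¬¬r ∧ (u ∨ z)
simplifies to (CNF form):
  r ∧ (u ∨ z)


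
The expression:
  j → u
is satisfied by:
  {u: True, j: False}
  {j: False, u: False}
  {j: True, u: True}


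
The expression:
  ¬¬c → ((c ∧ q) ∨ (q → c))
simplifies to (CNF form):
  True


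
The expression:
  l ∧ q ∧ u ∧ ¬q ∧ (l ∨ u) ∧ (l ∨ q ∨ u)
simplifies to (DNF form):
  False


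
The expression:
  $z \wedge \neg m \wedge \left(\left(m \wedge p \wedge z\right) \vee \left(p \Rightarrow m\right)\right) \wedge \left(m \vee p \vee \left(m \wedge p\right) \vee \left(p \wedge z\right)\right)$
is never true.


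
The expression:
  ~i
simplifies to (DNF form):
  ~i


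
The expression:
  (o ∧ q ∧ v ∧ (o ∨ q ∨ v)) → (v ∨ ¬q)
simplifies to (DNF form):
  True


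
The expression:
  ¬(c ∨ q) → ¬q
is always true.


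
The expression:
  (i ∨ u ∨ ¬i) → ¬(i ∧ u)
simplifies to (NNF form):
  ¬i ∨ ¬u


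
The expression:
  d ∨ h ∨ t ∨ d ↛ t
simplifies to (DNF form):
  d ∨ h ∨ t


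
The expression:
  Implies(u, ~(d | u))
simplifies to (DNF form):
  ~u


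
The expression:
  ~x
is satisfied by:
  {x: False}


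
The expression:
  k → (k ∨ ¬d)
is always true.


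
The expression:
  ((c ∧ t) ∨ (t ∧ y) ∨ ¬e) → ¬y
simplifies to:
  (e ∧ ¬t) ∨ ¬y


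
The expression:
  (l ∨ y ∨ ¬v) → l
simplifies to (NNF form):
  l ∨ (v ∧ ¬y)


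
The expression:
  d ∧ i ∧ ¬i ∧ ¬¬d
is never true.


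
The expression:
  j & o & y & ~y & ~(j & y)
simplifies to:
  False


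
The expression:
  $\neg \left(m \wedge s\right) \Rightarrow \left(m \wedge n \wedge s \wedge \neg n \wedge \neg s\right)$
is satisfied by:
  {m: True, s: True}


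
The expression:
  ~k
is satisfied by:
  {k: False}


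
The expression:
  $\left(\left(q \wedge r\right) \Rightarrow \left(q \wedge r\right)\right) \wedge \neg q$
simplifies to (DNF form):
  $\neg q$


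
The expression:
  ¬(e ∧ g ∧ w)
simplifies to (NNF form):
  ¬e ∨ ¬g ∨ ¬w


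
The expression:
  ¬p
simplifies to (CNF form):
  ¬p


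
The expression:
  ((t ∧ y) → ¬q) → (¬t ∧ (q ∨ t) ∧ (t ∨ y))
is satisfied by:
  {y: True, q: True}


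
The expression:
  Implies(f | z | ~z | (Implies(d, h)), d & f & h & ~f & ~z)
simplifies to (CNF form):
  False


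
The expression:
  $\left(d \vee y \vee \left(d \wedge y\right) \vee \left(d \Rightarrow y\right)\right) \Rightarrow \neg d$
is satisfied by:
  {d: False}


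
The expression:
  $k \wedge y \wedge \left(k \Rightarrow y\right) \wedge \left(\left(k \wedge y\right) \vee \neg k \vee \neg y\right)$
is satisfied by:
  {y: True, k: True}


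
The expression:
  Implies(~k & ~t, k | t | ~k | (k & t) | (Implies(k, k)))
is always true.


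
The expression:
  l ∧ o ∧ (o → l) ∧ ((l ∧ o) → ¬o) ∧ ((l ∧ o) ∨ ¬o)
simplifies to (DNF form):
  False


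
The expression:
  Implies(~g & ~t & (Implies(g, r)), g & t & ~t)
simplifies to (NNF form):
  g | t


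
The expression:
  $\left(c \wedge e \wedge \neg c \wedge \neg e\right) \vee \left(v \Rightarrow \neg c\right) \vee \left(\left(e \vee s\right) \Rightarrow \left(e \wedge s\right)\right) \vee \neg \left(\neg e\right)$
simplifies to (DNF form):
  $e \vee \neg c \vee \neg s \vee \neg v$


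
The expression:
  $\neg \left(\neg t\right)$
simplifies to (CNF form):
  $t$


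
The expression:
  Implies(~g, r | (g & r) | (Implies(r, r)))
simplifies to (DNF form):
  True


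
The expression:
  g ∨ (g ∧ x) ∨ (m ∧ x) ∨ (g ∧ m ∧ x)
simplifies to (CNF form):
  (g ∨ m) ∧ (g ∨ x)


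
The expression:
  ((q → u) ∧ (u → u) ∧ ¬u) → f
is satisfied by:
  {q: True, u: True, f: True}
  {q: True, u: True, f: False}
  {q: True, f: True, u: False}
  {q: True, f: False, u: False}
  {u: True, f: True, q: False}
  {u: True, f: False, q: False}
  {f: True, u: False, q: False}


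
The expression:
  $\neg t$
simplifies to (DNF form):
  $\neg t$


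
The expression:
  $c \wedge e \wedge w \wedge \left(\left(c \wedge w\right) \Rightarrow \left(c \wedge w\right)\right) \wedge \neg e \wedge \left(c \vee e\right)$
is never true.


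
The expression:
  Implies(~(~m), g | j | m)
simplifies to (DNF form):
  True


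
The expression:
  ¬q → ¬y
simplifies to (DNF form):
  q ∨ ¬y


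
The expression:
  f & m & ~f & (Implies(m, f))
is never true.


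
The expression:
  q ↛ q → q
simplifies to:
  True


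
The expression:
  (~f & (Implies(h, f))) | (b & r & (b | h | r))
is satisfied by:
  {r: True, b: True, h: False, f: False}
  {r: True, h: False, b: False, f: False}
  {b: True, r: False, h: False, f: False}
  {r: False, h: False, b: False, f: False}
  {f: True, r: True, b: True, h: False}
  {r: True, b: True, h: True, f: False}
  {f: True, r: True, b: True, h: True}


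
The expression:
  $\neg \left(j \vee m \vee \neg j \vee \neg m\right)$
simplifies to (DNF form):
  $\text{False}$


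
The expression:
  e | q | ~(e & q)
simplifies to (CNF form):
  True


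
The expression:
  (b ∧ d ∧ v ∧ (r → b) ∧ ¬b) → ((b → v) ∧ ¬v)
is always true.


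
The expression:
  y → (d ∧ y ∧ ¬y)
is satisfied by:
  {y: False}


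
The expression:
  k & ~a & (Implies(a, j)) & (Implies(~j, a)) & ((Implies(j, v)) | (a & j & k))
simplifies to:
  j & k & v & ~a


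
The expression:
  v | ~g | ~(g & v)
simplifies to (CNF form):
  True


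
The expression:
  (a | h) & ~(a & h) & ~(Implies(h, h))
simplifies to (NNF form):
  False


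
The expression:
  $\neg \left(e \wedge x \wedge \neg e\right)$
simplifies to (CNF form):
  $\text{True}$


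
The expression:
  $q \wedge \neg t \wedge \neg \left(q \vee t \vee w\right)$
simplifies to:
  $\text{False}$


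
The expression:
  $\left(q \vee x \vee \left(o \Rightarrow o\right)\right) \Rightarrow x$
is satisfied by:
  {x: True}


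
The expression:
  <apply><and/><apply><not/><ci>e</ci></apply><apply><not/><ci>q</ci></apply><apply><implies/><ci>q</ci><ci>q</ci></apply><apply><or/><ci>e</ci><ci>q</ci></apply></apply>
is never true.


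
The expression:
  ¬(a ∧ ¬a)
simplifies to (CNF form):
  True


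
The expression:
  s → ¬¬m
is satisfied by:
  {m: True, s: False}
  {s: False, m: False}
  {s: True, m: True}


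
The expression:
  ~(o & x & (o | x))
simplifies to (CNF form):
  ~o | ~x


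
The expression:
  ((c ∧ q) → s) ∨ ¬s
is always true.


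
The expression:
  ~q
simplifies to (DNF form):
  ~q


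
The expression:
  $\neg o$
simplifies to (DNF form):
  $\neg o$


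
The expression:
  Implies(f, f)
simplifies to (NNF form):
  True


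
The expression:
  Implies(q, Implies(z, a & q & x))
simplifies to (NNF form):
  ~q | ~z | (a & x)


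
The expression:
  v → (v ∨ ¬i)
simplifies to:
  True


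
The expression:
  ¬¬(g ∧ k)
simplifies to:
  g ∧ k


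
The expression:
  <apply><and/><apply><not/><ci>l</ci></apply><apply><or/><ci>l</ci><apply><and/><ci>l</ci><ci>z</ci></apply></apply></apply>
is never true.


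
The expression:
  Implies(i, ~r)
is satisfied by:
  {i: False, r: False}
  {r: True, i: False}
  {i: True, r: False}


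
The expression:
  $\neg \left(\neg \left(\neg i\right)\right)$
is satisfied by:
  {i: False}


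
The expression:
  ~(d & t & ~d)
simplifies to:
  True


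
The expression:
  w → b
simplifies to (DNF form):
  b ∨ ¬w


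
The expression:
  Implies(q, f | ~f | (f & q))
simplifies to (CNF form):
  True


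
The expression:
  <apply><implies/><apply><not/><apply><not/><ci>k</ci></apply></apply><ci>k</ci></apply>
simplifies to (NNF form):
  <true/>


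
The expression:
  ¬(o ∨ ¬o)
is never true.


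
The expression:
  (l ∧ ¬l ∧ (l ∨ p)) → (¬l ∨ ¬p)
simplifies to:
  True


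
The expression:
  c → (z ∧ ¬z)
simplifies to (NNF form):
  ¬c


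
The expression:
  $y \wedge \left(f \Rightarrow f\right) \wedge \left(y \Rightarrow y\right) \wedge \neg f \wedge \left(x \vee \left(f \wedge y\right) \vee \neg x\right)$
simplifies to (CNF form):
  $y \wedge \neg f$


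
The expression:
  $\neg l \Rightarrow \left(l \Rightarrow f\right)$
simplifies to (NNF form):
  $\text{True}$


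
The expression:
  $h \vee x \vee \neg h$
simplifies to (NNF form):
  $\text{True}$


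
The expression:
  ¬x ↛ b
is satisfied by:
  {b: True, x: False}
  {x: False, b: False}
  {x: True, b: True}


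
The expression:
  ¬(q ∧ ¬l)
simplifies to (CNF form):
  l ∨ ¬q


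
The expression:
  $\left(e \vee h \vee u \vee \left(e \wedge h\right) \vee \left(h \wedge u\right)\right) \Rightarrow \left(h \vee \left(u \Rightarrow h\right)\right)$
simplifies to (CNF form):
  $h \vee \neg u$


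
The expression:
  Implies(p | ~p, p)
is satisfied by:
  {p: True}


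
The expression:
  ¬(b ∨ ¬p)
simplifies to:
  p ∧ ¬b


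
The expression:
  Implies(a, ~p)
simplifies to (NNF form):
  ~a | ~p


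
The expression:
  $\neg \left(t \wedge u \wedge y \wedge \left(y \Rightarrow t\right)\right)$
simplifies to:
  $\neg t \vee \neg u \vee \neg y$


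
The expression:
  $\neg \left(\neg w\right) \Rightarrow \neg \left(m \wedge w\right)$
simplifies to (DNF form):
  $\neg m \vee \neg w$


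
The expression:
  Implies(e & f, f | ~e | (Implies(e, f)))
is always true.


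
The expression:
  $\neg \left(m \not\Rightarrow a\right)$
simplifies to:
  $a \vee \neg m$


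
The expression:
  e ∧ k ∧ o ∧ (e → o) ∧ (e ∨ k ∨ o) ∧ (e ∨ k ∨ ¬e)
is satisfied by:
  {e: True, o: True, k: True}


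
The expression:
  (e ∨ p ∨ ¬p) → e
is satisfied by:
  {e: True}


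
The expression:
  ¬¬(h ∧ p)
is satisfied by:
  {h: True, p: True}


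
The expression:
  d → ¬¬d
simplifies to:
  True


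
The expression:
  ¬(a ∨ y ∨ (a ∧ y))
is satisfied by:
  {y: False, a: False}


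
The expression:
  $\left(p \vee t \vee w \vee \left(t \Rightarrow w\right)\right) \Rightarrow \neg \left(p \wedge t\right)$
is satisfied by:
  {p: False, t: False}
  {t: True, p: False}
  {p: True, t: False}


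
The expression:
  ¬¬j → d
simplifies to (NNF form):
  d ∨ ¬j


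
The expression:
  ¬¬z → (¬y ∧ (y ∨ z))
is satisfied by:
  {z: False, y: False}
  {y: True, z: False}
  {z: True, y: False}


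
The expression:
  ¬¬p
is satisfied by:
  {p: True}


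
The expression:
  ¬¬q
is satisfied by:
  {q: True}


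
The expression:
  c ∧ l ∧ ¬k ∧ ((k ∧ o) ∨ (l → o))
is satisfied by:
  {c: True, o: True, l: True, k: False}


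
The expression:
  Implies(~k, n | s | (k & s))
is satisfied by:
  {n: True, k: True, s: True}
  {n: True, k: True, s: False}
  {n: True, s: True, k: False}
  {n: True, s: False, k: False}
  {k: True, s: True, n: False}
  {k: True, s: False, n: False}
  {s: True, k: False, n: False}


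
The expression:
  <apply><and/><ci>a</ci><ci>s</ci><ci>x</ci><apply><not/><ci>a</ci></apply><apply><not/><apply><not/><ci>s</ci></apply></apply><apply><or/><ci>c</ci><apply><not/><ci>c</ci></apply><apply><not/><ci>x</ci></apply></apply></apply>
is never true.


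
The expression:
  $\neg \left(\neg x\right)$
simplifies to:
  $x$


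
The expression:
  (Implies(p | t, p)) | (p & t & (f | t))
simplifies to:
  p | ~t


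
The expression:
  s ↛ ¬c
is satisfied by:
  {c: True, s: True}


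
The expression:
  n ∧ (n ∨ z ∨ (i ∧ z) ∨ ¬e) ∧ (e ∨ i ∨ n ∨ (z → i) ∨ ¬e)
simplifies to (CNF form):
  n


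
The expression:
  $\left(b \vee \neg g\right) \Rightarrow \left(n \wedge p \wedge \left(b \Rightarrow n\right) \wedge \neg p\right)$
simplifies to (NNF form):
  $g \wedge \neg b$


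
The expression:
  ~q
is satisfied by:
  {q: False}


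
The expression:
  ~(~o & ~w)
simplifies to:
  o | w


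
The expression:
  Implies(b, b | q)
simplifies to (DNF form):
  True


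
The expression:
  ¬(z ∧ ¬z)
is always true.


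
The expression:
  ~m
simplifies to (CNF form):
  ~m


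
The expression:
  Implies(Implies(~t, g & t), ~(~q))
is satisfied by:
  {q: True, t: False}
  {t: False, q: False}
  {t: True, q: True}


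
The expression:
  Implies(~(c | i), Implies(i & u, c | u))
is always true.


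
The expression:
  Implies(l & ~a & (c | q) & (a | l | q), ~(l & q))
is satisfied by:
  {a: True, l: False, q: False}
  {l: False, q: False, a: False}
  {a: True, q: True, l: False}
  {q: True, l: False, a: False}
  {a: True, l: True, q: False}
  {l: True, a: False, q: False}
  {a: True, q: True, l: True}


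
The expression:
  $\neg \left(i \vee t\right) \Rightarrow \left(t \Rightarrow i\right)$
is always true.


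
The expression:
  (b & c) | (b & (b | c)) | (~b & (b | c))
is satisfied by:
  {b: True, c: True}
  {b: True, c: False}
  {c: True, b: False}


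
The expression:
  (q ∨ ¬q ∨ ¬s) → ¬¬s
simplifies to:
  s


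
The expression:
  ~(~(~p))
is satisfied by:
  {p: False}


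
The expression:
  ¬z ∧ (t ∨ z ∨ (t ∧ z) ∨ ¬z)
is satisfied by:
  {z: False}


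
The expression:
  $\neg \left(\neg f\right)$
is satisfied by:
  {f: True}


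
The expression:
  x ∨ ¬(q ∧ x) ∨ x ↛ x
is always true.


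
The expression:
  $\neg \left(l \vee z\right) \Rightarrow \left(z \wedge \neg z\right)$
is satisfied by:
  {z: True, l: True}
  {z: True, l: False}
  {l: True, z: False}


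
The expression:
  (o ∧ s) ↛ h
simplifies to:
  o ∧ s ∧ ¬h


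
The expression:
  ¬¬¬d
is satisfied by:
  {d: False}


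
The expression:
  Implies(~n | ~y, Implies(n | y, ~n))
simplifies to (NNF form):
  y | ~n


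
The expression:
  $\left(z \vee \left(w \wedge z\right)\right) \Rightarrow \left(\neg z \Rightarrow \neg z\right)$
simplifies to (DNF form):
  $\text{True}$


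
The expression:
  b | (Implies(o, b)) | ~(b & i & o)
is always true.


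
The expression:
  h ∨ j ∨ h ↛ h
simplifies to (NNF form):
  h ∨ j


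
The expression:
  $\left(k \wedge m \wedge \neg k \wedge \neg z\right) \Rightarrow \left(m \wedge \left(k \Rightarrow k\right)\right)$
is always true.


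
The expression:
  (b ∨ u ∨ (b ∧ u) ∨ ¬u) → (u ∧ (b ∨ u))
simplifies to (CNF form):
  u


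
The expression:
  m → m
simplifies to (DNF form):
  True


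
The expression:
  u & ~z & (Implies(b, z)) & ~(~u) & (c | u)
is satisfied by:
  {u: True, z: False, b: False}


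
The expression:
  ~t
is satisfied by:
  {t: False}


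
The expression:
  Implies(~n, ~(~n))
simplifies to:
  n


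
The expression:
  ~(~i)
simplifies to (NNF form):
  i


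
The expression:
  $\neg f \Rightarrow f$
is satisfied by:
  {f: True}


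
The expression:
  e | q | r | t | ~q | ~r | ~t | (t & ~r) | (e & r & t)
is always true.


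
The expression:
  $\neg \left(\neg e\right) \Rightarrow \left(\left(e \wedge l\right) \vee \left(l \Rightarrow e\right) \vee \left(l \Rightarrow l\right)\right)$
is always true.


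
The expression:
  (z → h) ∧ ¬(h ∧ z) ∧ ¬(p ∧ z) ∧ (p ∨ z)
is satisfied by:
  {p: True, z: False}


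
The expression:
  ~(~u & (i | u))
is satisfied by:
  {u: True, i: False}
  {i: False, u: False}
  {i: True, u: True}


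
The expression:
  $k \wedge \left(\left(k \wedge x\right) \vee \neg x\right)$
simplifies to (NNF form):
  $k$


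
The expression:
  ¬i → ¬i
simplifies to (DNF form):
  True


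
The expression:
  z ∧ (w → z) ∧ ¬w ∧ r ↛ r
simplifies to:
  False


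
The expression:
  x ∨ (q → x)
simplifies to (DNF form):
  x ∨ ¬q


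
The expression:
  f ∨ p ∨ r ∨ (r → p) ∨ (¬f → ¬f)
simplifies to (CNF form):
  True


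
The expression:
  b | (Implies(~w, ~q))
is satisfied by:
  {b: True, w: True, q: False}
  {b: True, w: False, q: False}
  {w: True, b: False, q: False}
  {b: False, w: False, q: False}
  {b: True, q: True, w: True}
  {b: True, q: True, w: False}
  {q: True, w: True, b: False}


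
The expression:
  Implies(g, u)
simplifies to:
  u | ~g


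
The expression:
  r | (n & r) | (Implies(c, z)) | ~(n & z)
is always true.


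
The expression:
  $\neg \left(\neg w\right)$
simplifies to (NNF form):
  $w$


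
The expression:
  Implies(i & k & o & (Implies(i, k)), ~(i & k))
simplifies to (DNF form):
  ~i | ~k | ~o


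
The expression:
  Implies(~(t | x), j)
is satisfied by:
  {x: True, t: True, j: True}
  {x: True, t: True, j: False}
  {x: True, j: True, t: False}
  {x: True, j: False, t: False}
  {t: True, j: True, x: False}
  {t: True, j: False, x: False}
  {j: True, t: False, x: False}


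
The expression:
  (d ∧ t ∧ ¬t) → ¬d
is always true.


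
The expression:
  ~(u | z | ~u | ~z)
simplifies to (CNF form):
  False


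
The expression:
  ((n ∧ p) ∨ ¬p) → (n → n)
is always true.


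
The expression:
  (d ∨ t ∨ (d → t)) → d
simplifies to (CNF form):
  d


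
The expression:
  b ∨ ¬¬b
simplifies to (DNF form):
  b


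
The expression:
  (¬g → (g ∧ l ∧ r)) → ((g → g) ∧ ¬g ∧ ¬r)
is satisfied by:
  {g: False}


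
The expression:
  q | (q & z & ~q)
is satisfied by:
  {q: True}


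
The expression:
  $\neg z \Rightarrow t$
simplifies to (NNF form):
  $t \vee z$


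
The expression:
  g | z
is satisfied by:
  {z: True, g: True}
  {z: True, g: False}
  {g: True, z: False}


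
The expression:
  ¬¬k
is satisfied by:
  {k: True}


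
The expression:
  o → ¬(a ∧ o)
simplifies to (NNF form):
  ¬a ∨ ¬o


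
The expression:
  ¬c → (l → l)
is always true.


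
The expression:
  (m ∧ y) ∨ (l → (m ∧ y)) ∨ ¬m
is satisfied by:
  {y: True, l: False, m: False}
  {l: False, m: False, y: False}
  {y: True, m: True, l: False}
  {m: True, l: False, y: False}
  {y: True, l: True, m: False}
  {l: True, y: False, m: False}
  {y: True, m: True, l: True}


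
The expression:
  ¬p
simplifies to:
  ¬p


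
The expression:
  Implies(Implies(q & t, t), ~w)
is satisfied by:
  {w: False}


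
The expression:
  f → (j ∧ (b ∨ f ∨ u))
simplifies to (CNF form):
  j ∨ ¬f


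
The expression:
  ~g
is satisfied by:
  {g: False}


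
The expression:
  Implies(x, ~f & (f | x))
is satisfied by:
  {x: False, f: False}
  {f: True, x: False}
  {x: True, f: False}


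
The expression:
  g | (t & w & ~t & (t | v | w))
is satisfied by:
  {g: True}


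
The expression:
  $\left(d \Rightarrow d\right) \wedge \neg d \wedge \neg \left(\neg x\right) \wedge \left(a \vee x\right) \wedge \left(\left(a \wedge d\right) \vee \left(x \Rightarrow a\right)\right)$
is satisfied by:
  {a: True, x: True, d: False}


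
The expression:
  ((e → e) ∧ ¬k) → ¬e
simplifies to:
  k ∨ ¬e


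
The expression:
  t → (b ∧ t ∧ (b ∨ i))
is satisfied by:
  {b: True, t: False}
  {t: False, b: False}
  {t: True, b: True}


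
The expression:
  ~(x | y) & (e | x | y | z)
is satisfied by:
  {z: True, e: True, x: False, y: False}
  {z: True, x: False, y: False, e: False}
  {e: True, x: False, y: False, z: False}


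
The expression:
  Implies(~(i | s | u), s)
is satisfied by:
  {i: True, u: True, s: True}
  {i: True, u: True, s: False}
  {i: True, s: True, u: False}
  {i: True, s: False, u: False}
  {u: True, s: True, i: False}
  {u: True, s: False, i: False}
  {s: True, u: False, i: False}


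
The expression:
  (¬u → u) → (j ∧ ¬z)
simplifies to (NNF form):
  (j ∧ ¬z) ∨ ¬u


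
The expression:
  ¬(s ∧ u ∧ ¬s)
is always true.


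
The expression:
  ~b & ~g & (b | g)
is never true.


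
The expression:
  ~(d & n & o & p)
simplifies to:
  ~d | ~n | ~o | ~p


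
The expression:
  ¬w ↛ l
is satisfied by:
  {w: False, l: False}


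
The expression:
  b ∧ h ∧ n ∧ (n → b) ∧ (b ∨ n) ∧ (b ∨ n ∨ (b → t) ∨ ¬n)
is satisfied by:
  {h: True, b: True, n: True}


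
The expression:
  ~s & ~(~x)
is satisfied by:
  {x: True, s: False}


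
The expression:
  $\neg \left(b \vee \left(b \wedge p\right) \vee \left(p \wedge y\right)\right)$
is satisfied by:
  {p: False, b: False, y: False}
  {y: True, p: False, b: False}
  {p: True, y: False, b: False}


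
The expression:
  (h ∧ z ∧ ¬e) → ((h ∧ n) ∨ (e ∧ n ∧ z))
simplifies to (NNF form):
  e ∨ n ∨ ¬h ∨ ¬z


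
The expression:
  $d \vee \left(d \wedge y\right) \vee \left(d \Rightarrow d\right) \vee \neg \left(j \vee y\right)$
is always true.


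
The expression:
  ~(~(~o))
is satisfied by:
  {o: False}


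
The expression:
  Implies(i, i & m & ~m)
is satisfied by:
  {i: False}


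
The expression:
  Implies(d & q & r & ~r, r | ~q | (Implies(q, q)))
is always true.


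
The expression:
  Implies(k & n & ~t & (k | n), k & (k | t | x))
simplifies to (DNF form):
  True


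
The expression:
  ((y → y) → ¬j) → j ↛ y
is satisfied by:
  {j: True}


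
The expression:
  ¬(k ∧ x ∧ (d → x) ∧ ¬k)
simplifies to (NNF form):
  True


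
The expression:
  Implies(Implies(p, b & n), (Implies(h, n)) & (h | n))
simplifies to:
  n | p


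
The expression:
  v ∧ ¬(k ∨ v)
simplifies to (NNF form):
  False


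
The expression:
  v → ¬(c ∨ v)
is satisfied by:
  {v: False}


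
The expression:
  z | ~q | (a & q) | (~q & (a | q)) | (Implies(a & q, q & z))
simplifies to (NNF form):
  True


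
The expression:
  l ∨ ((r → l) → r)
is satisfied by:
  {r: True, l: True}
  {r: True, l: False}
  {l: True, r: False}


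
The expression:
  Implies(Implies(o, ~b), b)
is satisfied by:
  {b: True}


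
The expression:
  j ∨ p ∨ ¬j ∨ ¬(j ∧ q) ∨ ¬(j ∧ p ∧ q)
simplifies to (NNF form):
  True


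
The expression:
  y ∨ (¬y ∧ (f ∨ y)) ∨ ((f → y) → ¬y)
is always true.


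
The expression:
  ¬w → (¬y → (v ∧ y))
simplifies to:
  w ∨ y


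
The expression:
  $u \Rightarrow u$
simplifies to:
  $\text{True}$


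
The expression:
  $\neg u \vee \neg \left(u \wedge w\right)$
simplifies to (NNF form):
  $\neg u \vee \neg w$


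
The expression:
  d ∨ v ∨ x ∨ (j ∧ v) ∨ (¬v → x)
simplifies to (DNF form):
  d ∨ v ∨ x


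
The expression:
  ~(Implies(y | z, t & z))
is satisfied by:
  {y: True, t: False, z: False}
  {z: True, t: False, y: True}
  {z: True, t: False, y: False}
  {y: True, t: True, z: False}


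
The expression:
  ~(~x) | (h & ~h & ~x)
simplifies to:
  x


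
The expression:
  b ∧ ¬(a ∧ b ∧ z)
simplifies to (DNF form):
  (b ∧ ¬a) ∨ (b ∧ ¬z)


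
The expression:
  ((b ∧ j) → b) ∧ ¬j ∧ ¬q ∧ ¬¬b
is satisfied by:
  {b: True, q: False, j: False}


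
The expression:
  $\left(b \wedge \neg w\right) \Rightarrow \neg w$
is always true.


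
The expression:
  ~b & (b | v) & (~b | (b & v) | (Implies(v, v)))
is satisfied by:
  {v: True, b: False}


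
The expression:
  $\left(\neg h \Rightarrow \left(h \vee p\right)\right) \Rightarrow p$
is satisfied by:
  {p: True, h: False}
  {h: False, p: False}
  {h: True, p: True}


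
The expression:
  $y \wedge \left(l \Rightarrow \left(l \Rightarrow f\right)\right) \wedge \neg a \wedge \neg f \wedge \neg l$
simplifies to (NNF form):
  $y \wedge \neg a \wedge \neg f \wedge \neg l$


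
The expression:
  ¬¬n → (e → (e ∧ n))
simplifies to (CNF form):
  True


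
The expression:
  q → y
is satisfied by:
  {y: True, q: False}
  {q: False, y: False}
  {q: True, y: True}


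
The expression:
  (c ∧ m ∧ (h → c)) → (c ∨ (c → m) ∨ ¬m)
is always true.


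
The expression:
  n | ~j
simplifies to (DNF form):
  n | ~j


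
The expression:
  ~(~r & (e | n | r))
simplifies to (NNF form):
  r | (~e & ~n)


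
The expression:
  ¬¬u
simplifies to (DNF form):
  u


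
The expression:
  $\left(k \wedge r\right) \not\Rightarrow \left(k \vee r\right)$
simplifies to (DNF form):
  $\text{False}$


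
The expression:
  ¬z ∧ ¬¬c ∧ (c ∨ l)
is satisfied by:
  {c: True, z: False}


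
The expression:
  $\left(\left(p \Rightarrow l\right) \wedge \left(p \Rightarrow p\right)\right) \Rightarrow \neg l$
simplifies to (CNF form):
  $\neg l$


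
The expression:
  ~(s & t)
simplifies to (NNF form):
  ~s | ~t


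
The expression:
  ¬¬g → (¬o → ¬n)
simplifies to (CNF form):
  o ∨ ¬g ∨ ¬n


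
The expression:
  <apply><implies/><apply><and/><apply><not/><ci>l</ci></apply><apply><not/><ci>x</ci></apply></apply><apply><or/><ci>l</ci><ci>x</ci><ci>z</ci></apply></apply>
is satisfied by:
  {x: True, z: True, l: True}
  {x: True, z: True, l: False}
  {x: True, l: True, z: False}
  {x: True, l: False, z: False}
  {z: True, l: True, x: False}
  {z: True, l: False, x: False}
  {l: True, z: False, x: False}


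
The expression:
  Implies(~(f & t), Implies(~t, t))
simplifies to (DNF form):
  t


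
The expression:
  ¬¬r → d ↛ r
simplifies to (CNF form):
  ¬r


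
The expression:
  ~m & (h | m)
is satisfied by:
  {h: True, m: False}


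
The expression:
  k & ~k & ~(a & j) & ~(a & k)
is never true.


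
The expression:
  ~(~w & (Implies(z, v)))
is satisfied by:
  {z: True, w: True, v: False}
  {w: True, v: False, z: False}
  {z: True, w: True, v: True}
  {w: True, v: True, z: False}
  {z: True, v: False, w: False}


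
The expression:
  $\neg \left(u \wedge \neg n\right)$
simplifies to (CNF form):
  $n \vee \neg u$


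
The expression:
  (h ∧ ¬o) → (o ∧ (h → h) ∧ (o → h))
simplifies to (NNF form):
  o ∨ ¬h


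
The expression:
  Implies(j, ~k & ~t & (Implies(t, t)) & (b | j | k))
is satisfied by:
  {t: False, j: False, k: False}
  {k: True, t: False, j: False}
  {t: True, k: False, j: False}
  {k: True, t: True, j: False}
  {j: True, k: False, t: False}


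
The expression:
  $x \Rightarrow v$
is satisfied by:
  {v: True, x: False}
  {x: False, v: False}
  {x: True, v: True}


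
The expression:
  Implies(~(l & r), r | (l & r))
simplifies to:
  r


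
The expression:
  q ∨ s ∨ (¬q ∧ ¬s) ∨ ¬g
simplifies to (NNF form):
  True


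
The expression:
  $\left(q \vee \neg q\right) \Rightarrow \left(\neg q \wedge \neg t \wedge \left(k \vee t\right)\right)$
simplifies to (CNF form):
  $k \wedge \neg q \wedge \neg t$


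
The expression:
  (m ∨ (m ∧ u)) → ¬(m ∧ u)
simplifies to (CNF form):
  ¬m ∨ ¬u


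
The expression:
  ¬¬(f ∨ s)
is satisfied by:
  {s: True, f: True}
  {s: True, f: False}
  {f: True, s: False}


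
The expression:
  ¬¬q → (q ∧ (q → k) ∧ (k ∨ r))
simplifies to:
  k ∨ ¬q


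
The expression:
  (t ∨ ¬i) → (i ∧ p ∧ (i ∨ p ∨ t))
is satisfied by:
  {p: True, i: True, t: False}
  {i: True, t: False, p: False}
  {t: True, p: True, i: True}


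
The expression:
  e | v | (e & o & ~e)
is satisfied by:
  {v: True, e: True}
  {v: True, e: False}
  {e: True, v: False}


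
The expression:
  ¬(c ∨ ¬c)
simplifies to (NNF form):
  False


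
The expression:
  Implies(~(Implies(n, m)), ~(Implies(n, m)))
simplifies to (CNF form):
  True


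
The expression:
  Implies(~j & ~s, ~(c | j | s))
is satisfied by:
  {s: True, j: True, c: False}
  {s: True, j: False, c: False}
  {j: True, s: False, c: False}
  {s: False, j: False, c: False}
  {s: True, c: True, j: True}
  {s: True, c: True, j: False}
  {c: True, j: True, s: False}


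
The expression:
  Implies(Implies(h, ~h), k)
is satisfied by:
  {k: True, h: True}
  {k: True, h: False}
  {h: True, k: False}


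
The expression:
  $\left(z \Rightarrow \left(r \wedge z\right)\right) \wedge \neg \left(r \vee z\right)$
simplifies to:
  $\neg r \wedge \neg z$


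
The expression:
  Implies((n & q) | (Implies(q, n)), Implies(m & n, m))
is always true.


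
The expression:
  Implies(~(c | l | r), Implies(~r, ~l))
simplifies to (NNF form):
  True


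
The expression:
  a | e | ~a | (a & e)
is always true.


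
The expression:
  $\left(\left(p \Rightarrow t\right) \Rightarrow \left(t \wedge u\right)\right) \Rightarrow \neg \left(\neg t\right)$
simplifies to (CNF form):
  $t \vee \neg p$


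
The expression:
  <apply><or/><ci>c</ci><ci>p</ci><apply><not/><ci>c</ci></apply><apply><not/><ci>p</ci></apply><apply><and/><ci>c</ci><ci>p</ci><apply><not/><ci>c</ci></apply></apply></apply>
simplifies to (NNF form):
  <true/>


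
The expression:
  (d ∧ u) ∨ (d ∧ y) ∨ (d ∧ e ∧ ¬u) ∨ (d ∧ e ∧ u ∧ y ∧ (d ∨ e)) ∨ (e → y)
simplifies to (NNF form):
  d ∨ y ∨ ¬e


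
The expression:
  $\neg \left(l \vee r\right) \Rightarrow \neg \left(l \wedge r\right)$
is always true.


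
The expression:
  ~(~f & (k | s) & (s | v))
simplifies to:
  f | (~k & ~s) | (~s & ~v)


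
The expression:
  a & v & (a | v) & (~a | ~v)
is never true.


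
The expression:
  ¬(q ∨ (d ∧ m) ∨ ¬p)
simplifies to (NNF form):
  p ∧ ¬q ∧ (¬d ∨ ¬m)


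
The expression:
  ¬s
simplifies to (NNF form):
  ¬s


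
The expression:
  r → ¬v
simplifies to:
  ¬r ∨ ¬v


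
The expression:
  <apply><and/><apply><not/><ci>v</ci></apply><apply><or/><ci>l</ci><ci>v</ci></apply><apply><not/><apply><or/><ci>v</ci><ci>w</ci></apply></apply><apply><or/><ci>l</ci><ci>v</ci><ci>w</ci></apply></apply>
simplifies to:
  <apply><and/><ci>l</ci><apply><not/><ci>v</ci></apply><apply><not/><ci>w</ci></apply></apply>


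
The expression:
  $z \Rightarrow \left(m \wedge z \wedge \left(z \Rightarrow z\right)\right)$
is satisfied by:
  {m: True, z: False}
  {z: False, m: False}
  {z: True, m: True}


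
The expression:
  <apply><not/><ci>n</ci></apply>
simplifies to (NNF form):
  <apply><not/><ci>n</ci></apply>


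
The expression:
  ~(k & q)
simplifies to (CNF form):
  ~k | ~q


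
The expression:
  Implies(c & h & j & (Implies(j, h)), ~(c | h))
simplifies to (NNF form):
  ~c | ~h | ~j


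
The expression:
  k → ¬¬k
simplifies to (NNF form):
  True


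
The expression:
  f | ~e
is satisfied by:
  {f: True, e: False}
  {e: False, f: False}
  {e: True, f: True}


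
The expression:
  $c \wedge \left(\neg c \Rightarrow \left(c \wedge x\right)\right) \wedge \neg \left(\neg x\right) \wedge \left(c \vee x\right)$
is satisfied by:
  {c: True, x: True}


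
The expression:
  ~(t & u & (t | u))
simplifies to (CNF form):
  ~t | ~u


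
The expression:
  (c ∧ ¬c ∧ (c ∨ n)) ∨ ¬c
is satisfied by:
  {c: False}


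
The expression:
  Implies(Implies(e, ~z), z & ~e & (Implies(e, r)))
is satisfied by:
  {z: True}


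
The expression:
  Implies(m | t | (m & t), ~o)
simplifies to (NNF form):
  ~o | (~m & ~t)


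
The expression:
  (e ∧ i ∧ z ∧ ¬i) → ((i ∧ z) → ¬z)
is always true.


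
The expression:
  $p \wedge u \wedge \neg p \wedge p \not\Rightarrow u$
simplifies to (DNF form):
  $\text{False}$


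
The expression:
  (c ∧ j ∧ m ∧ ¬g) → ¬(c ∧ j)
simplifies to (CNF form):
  g ∨ ¬c ∨ ¬j ∨ ¬m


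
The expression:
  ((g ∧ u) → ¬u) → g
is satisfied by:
  {g: True}


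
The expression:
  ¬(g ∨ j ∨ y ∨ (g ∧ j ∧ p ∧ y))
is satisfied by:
  {g: False, y: False, j: False}


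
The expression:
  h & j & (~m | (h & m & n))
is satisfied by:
  {h: True, j: True, n: True, m: False}
  {h: True, j: True, m: False, n: False}
  {h: True, j: True, n: True, m: True}


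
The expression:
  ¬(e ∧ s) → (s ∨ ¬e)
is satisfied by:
  {s: True, e: False}
  {e: False, s: False}
  {e: True, s: True}


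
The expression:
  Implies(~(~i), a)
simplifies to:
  a | ~i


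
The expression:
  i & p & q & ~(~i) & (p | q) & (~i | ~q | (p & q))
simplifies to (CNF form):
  i & p & q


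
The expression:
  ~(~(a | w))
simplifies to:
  a | w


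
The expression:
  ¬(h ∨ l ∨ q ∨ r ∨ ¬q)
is never true.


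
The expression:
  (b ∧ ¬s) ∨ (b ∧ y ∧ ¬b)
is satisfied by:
  {b: True, s: False}


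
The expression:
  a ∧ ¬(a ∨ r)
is never true.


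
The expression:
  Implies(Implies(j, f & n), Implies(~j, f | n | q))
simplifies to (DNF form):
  f | j | n | q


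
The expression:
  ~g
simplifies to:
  ~g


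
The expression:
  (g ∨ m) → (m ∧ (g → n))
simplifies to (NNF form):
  (m ∧ n) ∨ ¬g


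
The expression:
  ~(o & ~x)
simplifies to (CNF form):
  x | ~o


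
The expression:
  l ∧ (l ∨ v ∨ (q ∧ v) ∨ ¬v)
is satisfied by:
  {l: True}


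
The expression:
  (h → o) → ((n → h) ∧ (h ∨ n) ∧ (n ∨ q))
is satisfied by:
  {h: True, n: True, q: True, o: False}
  {h: True, n: True, o: False, q: False}
  {h: True, q: True, o: False, n: False}
  {h: True, o: False, q: False, n: False}
  {h: True, n: True, o: True, q: True}
  {h: True, n: True, o: True, q: False}
  {h: True, o: True, q: True, n: False}


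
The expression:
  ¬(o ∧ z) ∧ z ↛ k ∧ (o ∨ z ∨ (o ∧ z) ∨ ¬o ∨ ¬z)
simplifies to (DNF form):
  z ∧ ¬k ∧ ¬o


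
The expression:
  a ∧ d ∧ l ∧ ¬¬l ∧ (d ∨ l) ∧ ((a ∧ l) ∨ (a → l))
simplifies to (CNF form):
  a ∧ d ∧ l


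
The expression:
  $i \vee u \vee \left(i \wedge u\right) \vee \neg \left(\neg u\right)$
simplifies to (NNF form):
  $i \vee u$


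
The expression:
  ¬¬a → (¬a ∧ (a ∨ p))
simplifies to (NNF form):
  ¬a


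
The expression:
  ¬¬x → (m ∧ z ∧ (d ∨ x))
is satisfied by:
  {z: True, m: True, x: False}
  {z: True, m: False, x: False}
  {m: True, z: False, x: False}
  {z: False, m: False, x: False}
  {x: True, z: True, m: True}


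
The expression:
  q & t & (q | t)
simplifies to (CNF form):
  q & t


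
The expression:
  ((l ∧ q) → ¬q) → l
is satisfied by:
  {l: True}


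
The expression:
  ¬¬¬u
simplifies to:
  ¬u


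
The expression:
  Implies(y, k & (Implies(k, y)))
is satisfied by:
  {k: True, y: False}
  {y: False, k: False}
  {y: True, k: True}


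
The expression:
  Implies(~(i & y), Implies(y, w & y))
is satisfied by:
  {i: True, w: True, y: False}
  {i: True, w: False, y: False}
  {w: True, i: False, y: False}
  {i: False, w: False, y: False}
  {i: True, y: True, w: True}
  {i: True, y: True, w: False}
  {y: True, w: True, i: False}


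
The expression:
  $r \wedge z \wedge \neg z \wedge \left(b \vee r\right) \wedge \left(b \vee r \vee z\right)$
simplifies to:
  $\text{False}$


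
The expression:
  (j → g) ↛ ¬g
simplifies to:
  g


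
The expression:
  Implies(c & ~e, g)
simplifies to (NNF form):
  e | g | ~c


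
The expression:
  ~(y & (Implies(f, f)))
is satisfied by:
  {y: False}


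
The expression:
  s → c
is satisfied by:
  {c: True, s: False}
  {s: False, c: False}
  {s: True, c: True}
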